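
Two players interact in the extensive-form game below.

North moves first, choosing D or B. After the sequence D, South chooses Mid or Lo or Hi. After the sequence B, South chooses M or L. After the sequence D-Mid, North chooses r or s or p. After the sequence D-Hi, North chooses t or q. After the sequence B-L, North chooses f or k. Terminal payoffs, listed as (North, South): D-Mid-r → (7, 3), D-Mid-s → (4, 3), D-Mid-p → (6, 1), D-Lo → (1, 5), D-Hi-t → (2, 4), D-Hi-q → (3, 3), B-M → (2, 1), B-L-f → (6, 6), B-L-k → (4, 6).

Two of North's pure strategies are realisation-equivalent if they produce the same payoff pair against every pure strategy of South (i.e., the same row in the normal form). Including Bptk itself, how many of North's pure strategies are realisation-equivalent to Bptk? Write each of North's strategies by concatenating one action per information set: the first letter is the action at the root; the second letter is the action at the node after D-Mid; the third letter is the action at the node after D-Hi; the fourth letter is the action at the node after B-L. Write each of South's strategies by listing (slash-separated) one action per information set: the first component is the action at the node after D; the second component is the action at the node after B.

6

Row for Bptk (columns Mid/M, Mid/L, Lo/M, Lo/L, Hi/M, Hi/L): (2,1) (4,6) (2,1) (4,6) (2,1) (4,6).
Under Bptk, North's choice at the node after D-Mid and at the node after D-Hi can never be reached regardless of what South does, so varying those choices leaves every outcome unchanged.
Holding the reachable choices fixed and varying the unreachable ones freely already gives 3 × 2 = 6 equivalent strategies.
No other strategy reproduces this row, so those 6 are the full class: Brtk, Brqk, Bstk, Bsqk, Bptk, Bpqk.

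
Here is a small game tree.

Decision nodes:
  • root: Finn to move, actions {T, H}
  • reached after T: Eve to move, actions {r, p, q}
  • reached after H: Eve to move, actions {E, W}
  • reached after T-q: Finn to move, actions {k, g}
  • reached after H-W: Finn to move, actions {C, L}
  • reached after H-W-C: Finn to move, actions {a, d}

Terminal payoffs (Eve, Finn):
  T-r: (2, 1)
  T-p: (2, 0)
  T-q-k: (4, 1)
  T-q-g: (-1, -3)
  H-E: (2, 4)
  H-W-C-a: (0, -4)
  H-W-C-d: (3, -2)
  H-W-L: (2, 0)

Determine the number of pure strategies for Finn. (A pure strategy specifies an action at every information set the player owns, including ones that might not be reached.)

Finn owns the root with actions {T, H} — two choices.
Finn owns the node after T-q with actions {k, g} — two choices.
Finn owns the node after H-W with actions {C, L} — two choices.
Finn owns the node after H-W-C with actions {a, d} — two choices.
A pure strategy fixes one action at each information set independently, so the count is the product 2 × 2 × 2 × 2 = 16.
(For reference, Eve has 6 pure strategies, giving a 16×6 normal-form matrix.)

16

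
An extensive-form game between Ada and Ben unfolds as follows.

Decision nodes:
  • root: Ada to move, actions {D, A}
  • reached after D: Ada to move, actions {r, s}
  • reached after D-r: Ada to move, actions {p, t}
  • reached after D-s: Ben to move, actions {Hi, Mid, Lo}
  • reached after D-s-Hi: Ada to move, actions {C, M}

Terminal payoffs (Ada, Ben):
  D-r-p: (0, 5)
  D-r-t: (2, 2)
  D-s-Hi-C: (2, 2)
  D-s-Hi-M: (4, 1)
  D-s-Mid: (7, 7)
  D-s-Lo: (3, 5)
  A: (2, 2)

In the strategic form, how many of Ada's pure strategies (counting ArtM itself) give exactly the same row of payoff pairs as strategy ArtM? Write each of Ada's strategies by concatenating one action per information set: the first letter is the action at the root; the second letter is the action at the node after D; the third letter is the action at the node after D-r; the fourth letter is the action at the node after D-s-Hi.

Row for ArtM (columns Hi, Mid, Lo): (2,2) (2,2) (2,2).
Under ArtM, Ada's choice at the node after D and at the node after D-r and at the node after D-s-Hi can never be reached regardless of what Ben does, so varying those choices leaves every outcome unchanged.
Holding the reachable choices fixed and varying the unreachable ones freely already gives 2 × 2 × 2 = 8 equivalent strategies.
Checking the remaining rows, DrtC, DrtM also happen to give the same payoffs in every column, bringing the total to 10: DrtC, DrtM, ArpC, ArpM, ArtC, ArtM, AspC, AspM, AstC, AstM.

10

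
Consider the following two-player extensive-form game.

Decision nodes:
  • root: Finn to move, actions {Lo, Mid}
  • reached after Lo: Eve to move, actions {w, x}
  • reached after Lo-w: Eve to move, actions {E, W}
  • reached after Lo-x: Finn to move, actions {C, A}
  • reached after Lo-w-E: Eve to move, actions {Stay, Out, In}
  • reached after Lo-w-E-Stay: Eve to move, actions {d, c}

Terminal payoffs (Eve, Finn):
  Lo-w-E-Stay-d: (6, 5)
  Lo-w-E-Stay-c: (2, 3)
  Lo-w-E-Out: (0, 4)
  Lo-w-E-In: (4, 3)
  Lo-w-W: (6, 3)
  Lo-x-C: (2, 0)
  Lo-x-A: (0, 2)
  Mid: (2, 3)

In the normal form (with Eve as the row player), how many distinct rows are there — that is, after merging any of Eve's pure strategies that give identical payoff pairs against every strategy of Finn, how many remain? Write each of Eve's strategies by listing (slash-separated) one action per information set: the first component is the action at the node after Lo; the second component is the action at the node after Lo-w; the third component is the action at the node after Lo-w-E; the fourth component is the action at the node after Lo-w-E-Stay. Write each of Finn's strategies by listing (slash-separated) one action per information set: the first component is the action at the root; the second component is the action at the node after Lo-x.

6

Eve has 24 pure strategies: w/E/Stay/d, w/E/Stay/c, w/E/Out/d, w/E/Out/c, w/E/In/d, w/E/In/c, w/W/Stay/d, w/W/Stay/c, w/W/Out/d, w/W/Out/c, w/W/In/d, w/W/In/c, x/E/Stay/d, x/E/Stay/c, x/E/Out/d, x/E/Out/c, x/E/In/d, x/E/In/c, x/W/Stay/d, x/W/Stay/c, x/W/Out/d, x/W/Out/c, x/W/In/d, x/W/In/c. Columns: Lo/C, Lo/A, Mid/C, Mid/A.
{w/E/Stay/d} → row (6,5) (6,5) (2,3) (2,3)
{w/E/Stay/c} → row (2,3) (2,3) (2,3) (2,3)
{w/E/Out/d, w/E/Out/c} → row (0,4) (0,4) (2,3) (2,3)
{w/E/In/d, w/E/In/c} → row (4,3) (4,3) (2,3) (2,3)
{w/W/Stay/d, w/W/Stay/c, w/W/Out/d, w/W/Out/c, w/W/In/d, w/W/In/c} → row (6,3) (6,3) (2,3) (2,3)
{x/E/Stay/d, x/E/Stay/c, x/E/Out/d, x/E/Out/c, x/E/In/d, x/E/In/c, x/W/Stay/d, x/W/Stay/c, x/W/Out/d, x/W/Out/c, x/W/In/d, x/W/In/c} → row (2,0) (0,2) (2,3) (2,3)
That's 6 distinct rows out of 24 strategies.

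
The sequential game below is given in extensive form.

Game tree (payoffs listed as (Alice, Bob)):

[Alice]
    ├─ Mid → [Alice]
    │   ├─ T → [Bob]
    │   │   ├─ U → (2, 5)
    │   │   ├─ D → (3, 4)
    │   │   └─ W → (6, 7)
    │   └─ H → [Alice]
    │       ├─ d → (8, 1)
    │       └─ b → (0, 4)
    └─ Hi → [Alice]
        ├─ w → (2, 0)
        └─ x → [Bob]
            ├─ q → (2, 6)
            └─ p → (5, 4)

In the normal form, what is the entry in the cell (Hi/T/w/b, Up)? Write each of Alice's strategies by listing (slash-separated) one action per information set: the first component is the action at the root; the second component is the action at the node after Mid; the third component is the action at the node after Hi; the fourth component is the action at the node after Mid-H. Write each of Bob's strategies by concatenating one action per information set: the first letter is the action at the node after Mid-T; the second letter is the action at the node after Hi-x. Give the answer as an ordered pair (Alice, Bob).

Trace the play path from the root:
  Alice plays Hi
  Alice plays w at [Hi]
→ terminal payoff (2, 0).
(Alice's choice at the node after Mid is never reached on this path, so it doesn't affect the outcome.)

(2, 0)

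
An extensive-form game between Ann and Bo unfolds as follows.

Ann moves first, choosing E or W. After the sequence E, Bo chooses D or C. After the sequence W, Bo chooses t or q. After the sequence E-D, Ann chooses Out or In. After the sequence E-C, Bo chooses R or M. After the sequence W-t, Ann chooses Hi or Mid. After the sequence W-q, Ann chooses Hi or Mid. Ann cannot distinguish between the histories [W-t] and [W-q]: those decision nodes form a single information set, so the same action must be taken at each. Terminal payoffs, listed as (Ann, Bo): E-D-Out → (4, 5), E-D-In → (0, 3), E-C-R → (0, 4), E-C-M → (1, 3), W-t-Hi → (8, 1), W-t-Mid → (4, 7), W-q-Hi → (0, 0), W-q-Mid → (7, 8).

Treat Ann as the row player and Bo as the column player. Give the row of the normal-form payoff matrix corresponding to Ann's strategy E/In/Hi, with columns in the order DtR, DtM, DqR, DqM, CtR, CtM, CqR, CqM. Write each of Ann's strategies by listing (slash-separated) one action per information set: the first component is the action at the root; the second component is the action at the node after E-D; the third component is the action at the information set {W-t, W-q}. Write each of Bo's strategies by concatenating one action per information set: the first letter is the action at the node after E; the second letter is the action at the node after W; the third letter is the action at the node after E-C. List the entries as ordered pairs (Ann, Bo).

vs DtR: Ann plays E → Bo plays D at [E] → Ann plays In at [E-D] → (0, 3)
vs DtM: Ann plays E → Bo plays D at [E] → Ann plays In at [E-D] → (0, 3)
vs DqR: Ann plays E → Bo plays D at [E] → Ann plays In at [E-D] → (0, 3)
vs DqM: Ann plays E → Bo plays D at [E] → Ann plays In at [E-D] → (0, 3)
vs CtR: Ann plays E → Bo plays C at [E] → Bo plays R at [E-C] → (0, 4)
vs CtM: Ann plays E → Bo plays C at [E] → Bo plays M at [E-C] → (1, 3)
vs CqR: Ann plays E → Bo plays C at [E] → Bo plays R at [E-C] → (0, 4)
vs CqM: Ann plays E → Bo plays C at [E] → Bo plays M at [E-C] → (1, 3)

(0,3) (0,3) (0,3) (0,3) (0,4) (1,3) (0,4) (1,3)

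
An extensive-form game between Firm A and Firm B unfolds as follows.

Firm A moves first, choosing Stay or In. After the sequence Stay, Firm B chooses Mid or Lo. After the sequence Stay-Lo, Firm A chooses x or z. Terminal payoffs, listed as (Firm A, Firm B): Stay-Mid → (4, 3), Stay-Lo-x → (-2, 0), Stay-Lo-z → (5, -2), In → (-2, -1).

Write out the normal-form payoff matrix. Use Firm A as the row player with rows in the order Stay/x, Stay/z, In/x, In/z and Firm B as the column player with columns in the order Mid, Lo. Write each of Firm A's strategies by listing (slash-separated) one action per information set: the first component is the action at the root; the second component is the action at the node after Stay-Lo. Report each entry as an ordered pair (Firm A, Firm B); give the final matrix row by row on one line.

Stay/x: (4,3) (-2,0) | Stay/z: (4,3) (5,-2) | In/x: (-2,-1) (-2,-1) | In/z: (-2,-1) (-2,-1)

            Mid       Lo
Stay/x    (4,3)   (-2,0)
Stay/z    (4,3)   (5,-2)
  In/x  (-2,-1)  (-2,-1)
  In/z  (-2,-1)  (-2,-1)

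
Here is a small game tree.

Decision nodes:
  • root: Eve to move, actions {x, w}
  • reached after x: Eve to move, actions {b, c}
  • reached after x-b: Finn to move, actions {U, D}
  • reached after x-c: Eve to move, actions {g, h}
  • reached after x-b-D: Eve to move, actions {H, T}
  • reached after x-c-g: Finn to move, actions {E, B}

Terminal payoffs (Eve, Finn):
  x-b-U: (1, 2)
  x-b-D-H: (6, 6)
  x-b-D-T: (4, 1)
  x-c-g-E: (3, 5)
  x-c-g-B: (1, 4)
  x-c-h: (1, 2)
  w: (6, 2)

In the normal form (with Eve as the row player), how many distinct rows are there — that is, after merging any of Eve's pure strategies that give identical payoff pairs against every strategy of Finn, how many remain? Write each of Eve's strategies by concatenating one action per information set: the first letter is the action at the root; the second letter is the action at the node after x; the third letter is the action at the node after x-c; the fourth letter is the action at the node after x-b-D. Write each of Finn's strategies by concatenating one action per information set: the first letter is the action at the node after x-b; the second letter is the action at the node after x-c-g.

Eve has 16 pure strategies: xbgH, xbgT, xbhH, xbhT, xcgH, xcgT, xchH, xchT, wbgH, wbgT, wbhH, wbhT, wcgH, wcgT, wchH, wchT. Columns: UE, UB, DE, DB.
{xbgH, xbhH} → row (1,2) (1,2) (6,6) (6,6)
{xbgT, xbhT} → row (1,2) (1,2) (4,1) (4,1)
{xcgH, xcgT} → row (3,5) (1,4) (3,5) (1,4)
{xchH, xchT} → row (1,2) (1,2) (1,2) (1,2)
{wbgH, wbgT, wbhH, wbhT, wcgH, wcgT, wchH, wchT} → row (6,2) (6,2) (6,2) (6,2)
That's 5 distinct rows out of 16 strategies.

5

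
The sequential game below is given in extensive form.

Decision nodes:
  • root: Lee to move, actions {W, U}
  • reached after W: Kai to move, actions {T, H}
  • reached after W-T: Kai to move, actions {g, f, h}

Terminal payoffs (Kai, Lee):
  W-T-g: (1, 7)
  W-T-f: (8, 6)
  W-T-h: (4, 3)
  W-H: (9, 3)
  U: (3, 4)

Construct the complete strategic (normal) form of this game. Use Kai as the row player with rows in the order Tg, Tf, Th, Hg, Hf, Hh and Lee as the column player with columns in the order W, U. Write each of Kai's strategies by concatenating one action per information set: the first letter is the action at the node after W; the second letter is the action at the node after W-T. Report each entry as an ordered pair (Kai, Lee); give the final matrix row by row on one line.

            W        U
  Tg    (1,7)    (3,4)
  Tf    (8,6)    (3,4)
  Th    (4,3)    (3,4)
  Hg    (9,3)    (3,4)
  Hf    (9,3)    (3,4)
  Hh    (9,3)    (3,4)

Tg: (1,7) (3,4) | Tf: (8,6) (3,4) | Th: (4,3) (3,4) | Hg: (9,3) (3,4) | Hf: (9,3) (3,4) | Hh: (9,3) (3,4)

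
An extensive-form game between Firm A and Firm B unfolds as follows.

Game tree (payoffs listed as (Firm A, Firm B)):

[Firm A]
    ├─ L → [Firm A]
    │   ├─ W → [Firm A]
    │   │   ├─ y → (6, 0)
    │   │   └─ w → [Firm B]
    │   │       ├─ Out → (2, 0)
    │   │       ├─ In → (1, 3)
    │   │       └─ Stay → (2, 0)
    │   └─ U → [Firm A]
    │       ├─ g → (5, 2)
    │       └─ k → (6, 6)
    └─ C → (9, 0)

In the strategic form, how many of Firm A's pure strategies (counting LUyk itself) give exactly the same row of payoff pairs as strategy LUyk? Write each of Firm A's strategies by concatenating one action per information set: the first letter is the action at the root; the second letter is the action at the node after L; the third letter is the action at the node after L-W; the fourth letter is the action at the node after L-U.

Row for LUyk (columns Out, In, Stay): (6,6) (6,6) (6,6).
Under LUyk, Firm A's choice at the node after L-W can never be reached regardless of what Firm B does, so varying those choices leaves every outcome unchanged.
Holding the reachable choices fixed and varying the unreachable one freely already gives 2 equivalent strategies.
No other strategy reproduces this row, so those 2 are the full class: LUyk, LUwk.

2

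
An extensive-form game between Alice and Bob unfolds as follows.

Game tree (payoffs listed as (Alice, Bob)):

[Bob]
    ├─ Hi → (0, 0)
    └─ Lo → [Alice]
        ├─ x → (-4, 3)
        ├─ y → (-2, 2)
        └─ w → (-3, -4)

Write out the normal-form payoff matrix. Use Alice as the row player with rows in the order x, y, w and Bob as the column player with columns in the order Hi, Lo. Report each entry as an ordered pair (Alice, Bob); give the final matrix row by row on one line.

x: (0,0) (-4,3) | y: (0,0) (-2,2) | w: (0,0) (-3,-4)

Row x: Hi→(0,0), Lo→(-4,3)
Row y: Hi→(0,0), Lo→(-2,2)
Row w: Hi→(0,0), Lo→(-3,-4)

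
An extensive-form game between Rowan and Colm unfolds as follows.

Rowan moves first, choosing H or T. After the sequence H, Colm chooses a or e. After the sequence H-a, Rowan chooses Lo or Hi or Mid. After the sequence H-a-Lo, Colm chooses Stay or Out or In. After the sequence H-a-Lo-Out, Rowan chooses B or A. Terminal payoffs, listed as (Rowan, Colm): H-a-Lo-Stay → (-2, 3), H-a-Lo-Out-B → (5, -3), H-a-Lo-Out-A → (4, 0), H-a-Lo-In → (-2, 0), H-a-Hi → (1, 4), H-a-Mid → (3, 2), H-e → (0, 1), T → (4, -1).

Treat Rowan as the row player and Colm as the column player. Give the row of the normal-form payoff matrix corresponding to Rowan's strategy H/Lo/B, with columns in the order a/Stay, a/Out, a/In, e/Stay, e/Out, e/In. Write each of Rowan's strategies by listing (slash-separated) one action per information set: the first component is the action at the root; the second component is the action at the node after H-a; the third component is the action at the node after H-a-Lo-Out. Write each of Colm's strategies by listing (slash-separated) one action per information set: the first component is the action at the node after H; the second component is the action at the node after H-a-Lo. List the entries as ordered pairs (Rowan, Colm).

vs a/Stay: Rowan plays H → Colm plays a at [H] → Rowan plays Lo at [H-a] → Colm plays Stay at [H-a-Lo] → (-2, 3)
vs a/Out: Rowan plays H → Colm plays a at [H] → Rowan plays Lo at [H-a] → Colm plays Out at [H-a-Lo] → Rowan plays B at [H-a-Lo-Out] → (5, -3)
vs a/In: Rowan plays H → Colm plays a at [H] → Rowan plays Lo at [H-a] → Colm plays In at [H-a-Lo] → (-2, 0)
vs e/Stay: Rowan plays H → Colm plays e at [H] → (0, 1)
vs e/Out: Rowan plays H → Colm plays e at [H] → (0, 1)
vs e/In: Rowan plays H → Colm plays e at [H] → (0, 1)

(-2,3) (5,-3) (-2,0) (0,1) (0,1) (0,1)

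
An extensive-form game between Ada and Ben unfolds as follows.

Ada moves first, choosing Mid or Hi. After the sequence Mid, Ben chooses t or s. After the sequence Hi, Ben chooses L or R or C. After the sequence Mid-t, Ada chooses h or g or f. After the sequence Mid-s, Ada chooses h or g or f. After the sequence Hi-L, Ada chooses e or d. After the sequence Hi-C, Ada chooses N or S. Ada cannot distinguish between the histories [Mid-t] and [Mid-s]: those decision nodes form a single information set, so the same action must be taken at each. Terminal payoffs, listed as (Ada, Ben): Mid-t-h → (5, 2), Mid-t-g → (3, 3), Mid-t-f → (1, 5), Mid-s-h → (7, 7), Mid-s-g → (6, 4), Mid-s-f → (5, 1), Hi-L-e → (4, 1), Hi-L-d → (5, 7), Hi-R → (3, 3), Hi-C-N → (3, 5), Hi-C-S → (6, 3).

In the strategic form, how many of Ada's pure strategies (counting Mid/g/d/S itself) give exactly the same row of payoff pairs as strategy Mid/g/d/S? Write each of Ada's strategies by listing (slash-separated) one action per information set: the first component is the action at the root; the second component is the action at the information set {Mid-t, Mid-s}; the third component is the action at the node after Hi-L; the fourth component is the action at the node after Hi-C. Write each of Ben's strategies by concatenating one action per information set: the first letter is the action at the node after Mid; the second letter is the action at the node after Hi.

Row for Mid/g/d/S (columns tL, tR, tC, sL, sR, sC): (3,3) (3,3) (3,3) (6,4) (6,4) (6,4).
Under Mid/g/d/S, Ada's choice at the node after Hi-L and at the node after Hi-C can never be reached regardless of what Ben does, so varying those choices leaves every outcome unchanged.
Holding the reachable choices fixed and varying the unreachable ones freely already gives 2 × 2 = 4 equivalent strategies.
No other strategy reproduces this row, so those 4 are the full class: Mid/g/e/N, Mid/g/e/S, Mid/g/d/N, Mid/g/d/S.

4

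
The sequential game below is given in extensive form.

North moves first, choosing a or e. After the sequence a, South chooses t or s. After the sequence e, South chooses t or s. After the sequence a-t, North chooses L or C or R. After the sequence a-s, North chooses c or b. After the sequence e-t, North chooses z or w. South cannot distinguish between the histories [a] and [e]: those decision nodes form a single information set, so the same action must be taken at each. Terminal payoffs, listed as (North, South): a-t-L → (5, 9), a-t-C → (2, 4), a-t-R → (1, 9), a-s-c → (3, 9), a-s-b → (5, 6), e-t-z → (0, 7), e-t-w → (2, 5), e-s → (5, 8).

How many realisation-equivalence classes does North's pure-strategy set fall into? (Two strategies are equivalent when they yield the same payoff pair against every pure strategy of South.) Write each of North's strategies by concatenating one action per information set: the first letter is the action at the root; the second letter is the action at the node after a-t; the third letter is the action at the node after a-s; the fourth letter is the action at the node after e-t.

North has 24 pure strategies: aLcz, aLcw, aLbz, aLbw, aCcz, aCcw, aCbz, aCbw, aRcz, aRcw, aRbz, aRbw, eLcz, eLcw, eLbz, eLbw, eCcz, eCcw, eCbz, eCbw, eRcz, eRcw, eRbz, eRbw. Columns: t, s.
{aLcz, aLcw} → row (5,9) (3,9)
{aLbz, aLbw} → row (5,9) (5,6)
{aCcz, aCcw} → row (2,4) (3,9)
{aCbz, aCbw} → row (2,4) (5,6)
{aRcz, aRcw} → row (1,9) (3,9)
{aRbz, aRbw} → row (1,9) (5,6)
{eLcz, eLbz, eCcz, eCbz, eRcz, eRbz} → row (0,7) (5,8)
{eLcw, eLbw, eCcw, eCbw, eRcw, eRbw} → row (2,5) (5,8)
That's 8 distinct rows out of 24 strategies.

8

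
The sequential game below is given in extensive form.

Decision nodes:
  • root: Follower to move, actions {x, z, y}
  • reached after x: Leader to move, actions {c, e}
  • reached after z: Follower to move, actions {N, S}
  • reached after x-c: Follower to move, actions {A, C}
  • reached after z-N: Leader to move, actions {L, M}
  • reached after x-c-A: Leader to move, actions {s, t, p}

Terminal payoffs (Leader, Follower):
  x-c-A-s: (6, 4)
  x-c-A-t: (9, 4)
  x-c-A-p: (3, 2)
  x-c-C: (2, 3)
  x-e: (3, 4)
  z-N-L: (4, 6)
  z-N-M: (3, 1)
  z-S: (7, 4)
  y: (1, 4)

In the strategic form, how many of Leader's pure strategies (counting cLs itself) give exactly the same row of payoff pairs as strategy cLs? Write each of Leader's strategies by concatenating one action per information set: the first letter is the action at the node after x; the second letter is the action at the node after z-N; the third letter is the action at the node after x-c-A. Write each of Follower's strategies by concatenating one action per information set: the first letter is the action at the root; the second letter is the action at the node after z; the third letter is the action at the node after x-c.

1

Row for cLs (columns xNA, xNC, xSA, xSC, zNA, zNC, zSA, zSC, yNA, yNC, ySA, ySC): (6,4) (2,3) (6,4) (2,3) (4,6) (4,6) (7,4) (7,4) (1,4) (1,4) (1,4) (1,4).
Every one of Leader's information sets is on the play path for some reply by Follower when Leader follows cLs.
Changing the action at any of them therefore changes at least one column, so only cLs itself gives this row.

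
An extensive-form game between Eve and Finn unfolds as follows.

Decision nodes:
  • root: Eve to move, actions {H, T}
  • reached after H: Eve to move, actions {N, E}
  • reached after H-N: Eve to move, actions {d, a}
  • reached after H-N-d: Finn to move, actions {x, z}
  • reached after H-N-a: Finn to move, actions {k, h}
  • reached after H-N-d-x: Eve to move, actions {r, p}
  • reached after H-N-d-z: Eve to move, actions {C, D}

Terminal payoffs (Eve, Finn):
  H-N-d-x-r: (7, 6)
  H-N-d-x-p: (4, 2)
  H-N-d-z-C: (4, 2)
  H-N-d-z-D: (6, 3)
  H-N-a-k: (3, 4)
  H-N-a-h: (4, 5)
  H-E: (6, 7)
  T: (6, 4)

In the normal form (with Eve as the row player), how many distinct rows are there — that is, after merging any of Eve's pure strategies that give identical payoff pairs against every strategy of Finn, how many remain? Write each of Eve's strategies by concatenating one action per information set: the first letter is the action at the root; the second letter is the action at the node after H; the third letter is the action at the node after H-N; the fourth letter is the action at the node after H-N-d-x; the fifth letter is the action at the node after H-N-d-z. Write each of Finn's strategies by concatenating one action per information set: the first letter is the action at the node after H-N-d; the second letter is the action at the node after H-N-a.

7

Eve has 32 pure strategies: HNdrC, HNdrD, HNdpC, HNdpD, HNarC, HNarD, HNapC, HNapD, HEdrC, HEdrD, HEdpC, HEdpD, HEarC, HEarD, HEapC, HEapD, TNdrC, TNdrD, TNdpC, TNdpD, TNarC, TNarD, TNapC, TNapD, TEdrC, TEdrD, TEdpC, TEdpD, TEarC, TEarD, TEapC, TEapD. Columns: xk, xh, zk, zh.
{HNdrC} → row (7,6) (7,6) (4,2) (4,2)
{HNdrD} → row (7,6) (7,6) (6,3) (6,3)
{HNdpC} → row (4,2) (4,2) (4,2) (4,2)
{HNdpD} → row (4,2) (4,2) (6,3) (6,3)
{HNarC, HNarD, HNapC, HNapD} → row (3,4) (4,5) (3,4) (4,5)
{HEdrC, HEdrD, HEdpC, HEdpD, HEarC, HEarD, HEapC, HEapD} → row (6,7) (6,7) (6,7) (6,7)
{TNdrC, TNdrD, TNdpC, TNdpD, TNarC, TNarD, TNapC, TNapD, TEdrC, TEdrD, TEdpC, TEdpD, TEarC, TEarD, TEapC, TEapD} → row (6,4) (6,4) (6,4) (6,4)
That's 7 distinct rows out of 32 strategies.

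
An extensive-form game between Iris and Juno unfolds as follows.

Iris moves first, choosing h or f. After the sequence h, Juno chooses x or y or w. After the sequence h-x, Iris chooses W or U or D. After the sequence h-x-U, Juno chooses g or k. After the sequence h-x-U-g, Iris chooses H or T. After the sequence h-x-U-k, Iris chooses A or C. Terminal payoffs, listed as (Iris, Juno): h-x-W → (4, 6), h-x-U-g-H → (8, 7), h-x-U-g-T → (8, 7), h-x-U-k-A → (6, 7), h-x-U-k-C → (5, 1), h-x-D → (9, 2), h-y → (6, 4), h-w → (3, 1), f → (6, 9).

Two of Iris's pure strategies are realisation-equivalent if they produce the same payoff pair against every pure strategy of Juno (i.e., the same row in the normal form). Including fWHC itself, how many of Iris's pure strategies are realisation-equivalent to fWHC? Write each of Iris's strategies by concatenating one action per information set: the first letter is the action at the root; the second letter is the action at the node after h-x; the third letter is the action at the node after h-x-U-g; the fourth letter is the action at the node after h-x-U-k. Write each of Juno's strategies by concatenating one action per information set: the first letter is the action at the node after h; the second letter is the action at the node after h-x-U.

Row for fWHC (columns xg, xk, yg, yk, wg, wk): (6,9) (6,9) (6,9) (6,9) (6,9) (6,9).
Under fWHC, Iris's choice at the node after h-x and at the node after h-x-U-g and at the node after h-x-U-k can never be reached regardless of what Juno does, so varying those choices leaves every outcome unchanged.
Holding the reachable choices fixed and varying the unreachable ones freely already gives 3 × 2 × 2 = 12 equivalent strategies.
No other strategy reproduces this row, so those 12 are the full class: fWHA, fWHC, fWTA, fWTC, fUHA, fUHC, fUTA, fUTC, fDHA, fDHC, fDTA, fDTC.

12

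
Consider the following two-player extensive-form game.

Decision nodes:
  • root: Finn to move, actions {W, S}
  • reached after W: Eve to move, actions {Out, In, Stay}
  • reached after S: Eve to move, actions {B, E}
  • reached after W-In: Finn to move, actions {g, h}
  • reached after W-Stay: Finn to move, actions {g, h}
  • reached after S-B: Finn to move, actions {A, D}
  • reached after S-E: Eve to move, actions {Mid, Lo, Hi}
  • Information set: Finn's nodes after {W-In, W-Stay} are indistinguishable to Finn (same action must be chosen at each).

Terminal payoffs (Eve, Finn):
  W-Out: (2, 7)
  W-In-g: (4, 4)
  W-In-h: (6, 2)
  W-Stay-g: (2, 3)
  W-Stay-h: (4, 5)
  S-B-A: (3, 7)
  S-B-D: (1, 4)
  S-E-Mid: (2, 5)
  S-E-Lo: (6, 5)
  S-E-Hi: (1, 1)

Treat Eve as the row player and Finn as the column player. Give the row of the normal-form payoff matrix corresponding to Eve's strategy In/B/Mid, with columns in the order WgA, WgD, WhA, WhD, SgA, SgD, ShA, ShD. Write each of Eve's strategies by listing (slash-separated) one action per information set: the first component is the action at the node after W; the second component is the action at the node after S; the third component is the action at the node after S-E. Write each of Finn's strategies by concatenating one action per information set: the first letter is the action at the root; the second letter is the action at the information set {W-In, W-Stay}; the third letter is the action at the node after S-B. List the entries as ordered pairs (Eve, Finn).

(4,4) (4,4) (6,2) (6,2) (3,7) (1,4) (3,7) (1,4)

vs WgA: Finn plays W → Eve plays In at [W] → Finn plays g at [W-In] → (4, 4)
vs WgD: Finn plays W → Eve plays In at [W] → Finn plays g at [W-In] → (4, 4)
vs WhA: Finn plays W → Eve plays In at [W] → Finn plays h at [W-In] → (6, 2)
vs WhD: Finn plays W → Eve plays In at [W] → Finn plays h at [W-In] → (6, 2)
vs SgA: Finn plays S → Eve plays B at [S] → Finn plays A at [S-B] → (3, 7)
vs SgD: Finn plays S → Eve plays B at [S] → Finn plays D at [S-B] → (1, 4)
vs ShA: Finn plays S → Eve plays B at [S] → Finn plays A at [S-B] → (3, 7)
vs ShD: Finn plays S → Eve plays B at [S] → Finn plays D at [S-B] → (1, 4)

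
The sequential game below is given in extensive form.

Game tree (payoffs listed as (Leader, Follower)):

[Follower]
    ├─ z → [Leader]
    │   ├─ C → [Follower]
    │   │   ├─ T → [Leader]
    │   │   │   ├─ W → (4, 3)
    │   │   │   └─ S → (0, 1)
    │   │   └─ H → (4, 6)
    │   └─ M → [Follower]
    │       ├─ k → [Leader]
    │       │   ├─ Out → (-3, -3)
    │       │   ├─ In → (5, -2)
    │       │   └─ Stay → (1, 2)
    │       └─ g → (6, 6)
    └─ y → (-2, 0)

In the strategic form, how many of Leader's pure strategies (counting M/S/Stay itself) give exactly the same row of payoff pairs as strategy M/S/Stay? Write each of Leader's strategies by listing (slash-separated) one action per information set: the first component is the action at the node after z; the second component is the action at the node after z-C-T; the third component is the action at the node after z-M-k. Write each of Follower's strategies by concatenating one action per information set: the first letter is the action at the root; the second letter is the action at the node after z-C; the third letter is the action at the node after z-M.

Row for M/S/Stay (columns zTk, zTg, zHk, zHg, yTk, yTg, yHk, yHg): (1,2) (6,6) (1,2) (6,6) (-2,0) (-2,0) (-2,0) (-2,0).
Under M/S/Stay, Leader's choice at the node after z-C-T can never be reached regardless of what Follower does, so varying those choices leaves every outcome unchanged.
Holding the reachable choices fixed and varying the unreachable one freely already gives 2 equivalent strategies.
No other strategy reproduces this row, so those 2 are the full class: M/W/Stay, M/S/Stay.

2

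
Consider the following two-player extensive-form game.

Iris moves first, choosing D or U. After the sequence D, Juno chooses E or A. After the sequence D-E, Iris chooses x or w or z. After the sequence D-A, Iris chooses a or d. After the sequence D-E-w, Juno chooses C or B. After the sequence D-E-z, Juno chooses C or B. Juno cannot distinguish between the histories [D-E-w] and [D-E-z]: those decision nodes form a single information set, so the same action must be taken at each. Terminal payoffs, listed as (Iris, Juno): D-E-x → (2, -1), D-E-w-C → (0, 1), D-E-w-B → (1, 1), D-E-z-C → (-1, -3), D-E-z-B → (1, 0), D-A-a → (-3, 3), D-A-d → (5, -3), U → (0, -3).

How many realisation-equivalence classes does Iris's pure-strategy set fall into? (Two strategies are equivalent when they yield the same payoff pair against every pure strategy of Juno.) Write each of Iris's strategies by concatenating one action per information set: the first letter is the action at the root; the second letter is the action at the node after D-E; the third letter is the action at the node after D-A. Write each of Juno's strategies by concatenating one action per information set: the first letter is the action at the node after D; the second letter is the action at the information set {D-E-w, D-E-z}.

Iris has 12 pure strategies: Dxa, Dxd, Dwa, Dwd, Dza, Dzd, Uxa, Uxd, Uwa, Uwd, Uza, Uzd. Columns: EC, EB, AC, AB.
{Dxa} → row (2,-1) (2,-1) (-3,3) (-3,3)
{Dxd} → row (2,-1) (2,-1) (5,-3) (5,-3)
{Dwa} → row (0,1) (1,1) (-3,3) (-3,3)
{Dwd} → row (0,1) (1,1) (5,-3) (5,-3)
{Dza} → row (-1,-3) (1,0) (-3,3) (-3,3)
{Dzd} → row (-1,-3) (1,0) (5,-3) (5,-3)
{Uxa, Uxd, Uwa, Uwd, Uza, Uzd} → row (0,-3) (0,-3) (0,-3) (0,-3)
That's 7 distinct rows out of 12 strategies.

7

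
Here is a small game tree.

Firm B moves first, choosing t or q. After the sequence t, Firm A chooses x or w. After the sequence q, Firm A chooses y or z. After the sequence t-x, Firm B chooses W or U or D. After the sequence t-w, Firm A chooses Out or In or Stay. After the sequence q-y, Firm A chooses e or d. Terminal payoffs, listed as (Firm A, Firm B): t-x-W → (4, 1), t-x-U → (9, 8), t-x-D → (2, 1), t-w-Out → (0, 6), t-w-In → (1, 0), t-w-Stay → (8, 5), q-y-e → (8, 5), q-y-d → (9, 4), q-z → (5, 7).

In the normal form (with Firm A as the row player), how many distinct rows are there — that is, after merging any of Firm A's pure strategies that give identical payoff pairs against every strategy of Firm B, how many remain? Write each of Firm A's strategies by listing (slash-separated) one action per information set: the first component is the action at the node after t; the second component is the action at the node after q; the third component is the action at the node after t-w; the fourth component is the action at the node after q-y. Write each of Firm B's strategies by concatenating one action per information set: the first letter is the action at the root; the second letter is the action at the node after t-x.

12

Firm A has 24 pure strategies: x/y/Out/e, x/y/Out/d, x/y/In/e, x/y/In/d, x/y/Stay/e, x/y/Stay/d, x/z/Out/e, x/z/Out/d, x/z/In/e, x/z/In/d, x/z/Stay/e, x/z/Stay/d, w/y/Out/e, w/y/Out/d, w/y/In/e, w/y/In/d, w/y/Stay/e, w/y/Stay/d, w/z/Out/e, w/z/Out/d, w/z/In/e, w/z/In/d, w/z/Stay/e, w/z/Stay/d. Columns: tW, tU, tD, qW, qU, qD.
{x/y/Out/e, x/y/In/e, x/y/Stay/e} → row (4,1) (9,8) (2,1) (8,5) (8,5) (8,5)
{x/y/Out/d, x/y/In/d, x/y/Stay/d} → row (4,1) (9,8) (2,1) (9,4) (9,4) (9,4)
{x/z/Out/e, x/z/Out/d, x/z/In/e, x/z/In/d, x/z/Stay/e, x/z/Stay/d} → row (4,1) (9,8) (2,1) (5,7) (5,7) (5,7)
{w/y/Out/e} → row (0,6) (0,6) (0,6) (8,5) (8,5) (8,5)
{w/y/Out/d} → row (0,6) (0,6) (0,6) (9,4) (9,4) (9,4)
{w/y/In/e} → row (1,0) (1,0) (1,0) (8,5) (8,5) (8,5)
{w/y/In/d} → row (1,0) (1,0) (1,0) (9,4) (9,4) (9,4)
{w/y/Stay/e} → row (8,5) (8,5) (8,5) (8,5) (8,5) (8,5)
{w/y/Stay/d} → row (8,5) (8,5) (8,5) (9,4) (9,4) (9,4)
{w/z/Out/e, w/z/Out/d} → row (0,6) (0,6) (0,6) (5,7) (5,7) (5,7)
{w/z/In/e, w/z/In/d} → row (1,0) (1,0) (1,0) (5,7) (5,7) (5,7)
{w/z/Stay/e, w/z/Stay/d} → row (8,5) (8,5) (8,5) (5,7) (5,7) (5,7)
That's 12 distinct rows out of 24 strategies.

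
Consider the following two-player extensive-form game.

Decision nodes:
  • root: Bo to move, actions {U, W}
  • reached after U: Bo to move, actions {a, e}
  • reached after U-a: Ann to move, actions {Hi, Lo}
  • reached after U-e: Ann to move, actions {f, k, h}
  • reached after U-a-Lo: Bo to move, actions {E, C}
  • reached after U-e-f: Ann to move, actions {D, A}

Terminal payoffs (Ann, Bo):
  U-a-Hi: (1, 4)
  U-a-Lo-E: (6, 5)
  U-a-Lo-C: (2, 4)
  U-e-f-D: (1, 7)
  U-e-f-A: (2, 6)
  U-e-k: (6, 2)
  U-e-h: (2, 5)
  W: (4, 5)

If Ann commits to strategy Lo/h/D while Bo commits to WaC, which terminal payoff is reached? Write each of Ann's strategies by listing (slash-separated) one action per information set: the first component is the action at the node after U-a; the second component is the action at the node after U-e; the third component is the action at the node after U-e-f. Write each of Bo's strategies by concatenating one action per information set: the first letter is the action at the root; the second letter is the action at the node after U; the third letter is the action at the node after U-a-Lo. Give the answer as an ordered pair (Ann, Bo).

Trace the play path from the root:
  Bo plays W
→ terminal payoff (4, 5).
(Ann's choice at the node after U-a is never reached on this path, so it doesn't affect the outcome.)

(4, 5)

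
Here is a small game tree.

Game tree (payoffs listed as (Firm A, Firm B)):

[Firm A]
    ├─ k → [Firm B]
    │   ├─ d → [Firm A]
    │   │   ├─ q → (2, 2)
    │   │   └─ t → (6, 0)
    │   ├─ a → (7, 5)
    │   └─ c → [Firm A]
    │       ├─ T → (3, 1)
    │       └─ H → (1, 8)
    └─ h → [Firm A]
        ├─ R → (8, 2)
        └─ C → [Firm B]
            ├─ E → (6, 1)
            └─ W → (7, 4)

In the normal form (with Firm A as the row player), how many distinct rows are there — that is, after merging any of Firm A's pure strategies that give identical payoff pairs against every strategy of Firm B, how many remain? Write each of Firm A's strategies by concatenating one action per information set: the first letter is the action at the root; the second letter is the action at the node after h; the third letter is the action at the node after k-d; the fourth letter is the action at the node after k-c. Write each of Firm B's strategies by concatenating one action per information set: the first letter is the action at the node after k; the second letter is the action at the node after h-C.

Firm A has 16 pure strategies: kRqT, kRqH, kRtT, kRtH, kCqT, kCqH, kCtT, kCtH, hRqT, hRqH, hRtT, hRtH, hCqT, hCqH, hCtT, hCtH. Columns: dE, dW, aE, aW, cE, cW.
{kRqT, kCqT} → row (2,2) (2,2) (7,5) (7,5) (3,1) (3,1)
{kRqH, kCqH} → row (2,2) (2,2) (7,5) (7,5) (1,8) (1,8)
{kRtT, kCtT} → row (6,0) (6,0) (7,5) (7,5) (3,1) (3,1)
{kRtH, kCtH} → row (6,0) (6,0) (7,5) (7,5) (1,8) (1,8)
{hRqT, hRqH, hRtT, hRtH} → row (8,2) (8,2) (8,2) (8,2) (8,2) (8,2)
{hCqT, hCqH, hCtT, hCtH} → row (6,1) (7,4) (6,1) (7,4) (6,1) (7,4)
That's 6 distinct rows out of 16 strategies.

6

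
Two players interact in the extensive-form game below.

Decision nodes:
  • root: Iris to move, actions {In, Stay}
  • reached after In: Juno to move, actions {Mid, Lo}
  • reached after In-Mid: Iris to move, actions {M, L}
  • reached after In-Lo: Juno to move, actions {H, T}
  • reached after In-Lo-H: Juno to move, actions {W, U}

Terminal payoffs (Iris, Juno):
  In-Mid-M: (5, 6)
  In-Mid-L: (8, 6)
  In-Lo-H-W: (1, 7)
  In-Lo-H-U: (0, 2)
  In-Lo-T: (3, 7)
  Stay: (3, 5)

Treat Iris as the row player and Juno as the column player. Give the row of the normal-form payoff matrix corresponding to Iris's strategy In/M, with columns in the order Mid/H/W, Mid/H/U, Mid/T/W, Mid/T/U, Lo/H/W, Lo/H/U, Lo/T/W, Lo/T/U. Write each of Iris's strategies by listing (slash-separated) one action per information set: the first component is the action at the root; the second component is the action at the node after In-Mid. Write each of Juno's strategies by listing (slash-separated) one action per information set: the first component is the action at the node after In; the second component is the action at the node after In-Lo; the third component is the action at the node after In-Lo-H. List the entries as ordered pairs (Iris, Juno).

vs Mid/H/W: Iris plays In → Juno plays Mid at [In] → Iris plays M at [In-Mid] → (5, 6)
vs Mid/H/U: Iris plays In → Juno plays Mid at [In] → Iris plays M at [In-Mid] → (5, 6)
vs Mid/T/W: Iris plays In → Juno plays Mid at [In] → Iris plays M at [In-Mid] → (5, 6)
vs Mid/T/U: Iris plays In → Juno plays Mid at [In] → Iris plays M at [In-Mid] → (5, 6)
vs Lo/H/W: Iris plays In → Juno plays Lo at [In] → Juno plays H at [In-Lo] → Juno plays W at [In-Lo-H] → (1, 7)
vs Lo/H/U: Iris plays In → Juno plays Lo at [In] → Juno plays H at [In-Lo] → Juno plays U at [In-Lo-H] → (0, 2)
vs Lo/T/W: Iris plays In → Juno plays Lo at [In] → Juno plays T at [In-Lo] → (3, 7)
vs Lo/T/U: Iris plays In → Juno plays Lo at [In] → Juno plays T at [In-Lo] → (3, 7)

(5,6) (5,6) (5,6) (5,6) (1,7) (0,2) (3,7) (3,7)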